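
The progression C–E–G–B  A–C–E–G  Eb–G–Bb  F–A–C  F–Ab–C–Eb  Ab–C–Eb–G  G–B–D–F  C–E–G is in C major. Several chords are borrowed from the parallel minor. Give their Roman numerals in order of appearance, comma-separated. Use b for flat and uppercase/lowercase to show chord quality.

The diatonic triads in C major are C, Dm, Em, F, G, Am, Bdim. C–E–G–B = Cmaj7, A–C–E–G = Am7, F–A–C = F, G–B–D–F = G7 and C–E–G = C are all diatonic. Eb–G–Bb is not: scale degree 3 in C major carries Em (iii). In C minor the chord on that degree is Eb, so here it functions as bIII, borrowed from the parallel minor. F–Ab–C–Eb doesn't fit — on degree 4 C major would have F (IV). Fm7 is the degree-4 chord of C minor, so it is the borrowed iv7. Ab–C–Eb–G doesn't fit — on degree 6 C major would have Am (vi). Abmaj7 is the degree-6 chord of C minor, so it is the borrowed bVImaj7.

bIII, iv7, bVImaj7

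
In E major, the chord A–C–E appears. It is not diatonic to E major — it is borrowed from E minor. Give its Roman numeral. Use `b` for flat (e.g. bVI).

iv

The root A is the diatonic 4th degree of E major; the borrowing shows in the chord quality. A–C–E is a minor chord — the form found in E minor, not the diatonic IV (A). Borrowed into E major it is written iv.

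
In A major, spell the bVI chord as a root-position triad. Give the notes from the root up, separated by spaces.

F A C

bVI is built on the lowered scale degree 6. In A major degree 6 is F#; lowered it becomes F. Stacking thirds in A minor on F gives F–A–C.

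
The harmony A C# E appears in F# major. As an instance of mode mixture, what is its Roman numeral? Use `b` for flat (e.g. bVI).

In F# major scale degree 3 is A#; A is its lowered form, from F# minor. The diatonic chord on degree 3 would be A#m (iii), but A–C#–E is the major chord from F# minor. As a borrowed chord it is labeled bIII.

bIII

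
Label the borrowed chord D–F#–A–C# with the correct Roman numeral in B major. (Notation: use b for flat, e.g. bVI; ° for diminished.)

bIIImaj7

In B major scale degree 3 is D#; D is its lowered form, from B minor. The diatonic chord on degree 3 would be D#m (iii), but D–F#–A–C# is the major-seventh chord from B minor. As a borrowed chord it is labeled bIIImaj7.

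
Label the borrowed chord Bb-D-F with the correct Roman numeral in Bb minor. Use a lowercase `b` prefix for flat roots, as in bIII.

Bb is scale degree 1 in Bb minor. Diatonically Bb minor has Bbm (i) on that degree; Bb–D–F is instead the major chord native to Bb major, so it takes the label I.

I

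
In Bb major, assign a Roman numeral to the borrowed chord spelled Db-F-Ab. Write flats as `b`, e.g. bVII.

The root Db is the lowered 3rd scale degree — diatonically Bb major has D there. Db–F–Ab is a major chord — the form found in Bb minor, not the diatonic iii (Dm). Borrowed into Bb major it is written bIII.

bIII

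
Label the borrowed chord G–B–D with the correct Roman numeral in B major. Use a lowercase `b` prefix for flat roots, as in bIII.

The root G is the lowered 6th scale degree — diatonically B major has G# there. The diatonic chord on degree 6 would be G#m (vi), but G–B–D is the major chord from B minor. As a borrowed chord it is labeled bVI.

bVI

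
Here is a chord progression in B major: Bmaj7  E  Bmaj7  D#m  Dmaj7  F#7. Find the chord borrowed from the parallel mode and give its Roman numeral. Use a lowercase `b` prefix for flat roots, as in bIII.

The diatonic triads in B major are B, C#m, D#m, E, F#, G#m, A#dim. Bmaj7, E, D#m and F#7 are all diatonic. Dmaj7 (D–F#–A–C#) is not: scale degree 3 in B major carries D#m (iii). In B minor the chord on that degree is Dmaj7, so here it functions as bIIImaj7, borrowed from the parallel minor.

bIIImaj7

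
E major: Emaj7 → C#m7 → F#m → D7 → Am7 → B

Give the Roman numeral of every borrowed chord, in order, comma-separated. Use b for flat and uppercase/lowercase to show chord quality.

The diatonic triads in E major are E, F#m, G#m, A, B, C#m, D#dim. Emaj7, C#m7, F#m and B are all diatonic. D7 (D–F#–A–C) is not: scale degree 7 in E major carries D#dim (vii°). In E minor the chord on that degree is D7, so here it functions as bVII7, borrowed from the parallel minor. Am7 (A–C–E–G) is not: scale degree 4 in E major carries A (IV). In E minor the chord on that degree is Am7, so here it functions as iv7, borrowed from the parallel minor.

bVII7, iv7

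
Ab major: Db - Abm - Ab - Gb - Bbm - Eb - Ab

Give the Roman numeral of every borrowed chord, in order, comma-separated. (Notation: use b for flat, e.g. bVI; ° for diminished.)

i, bVII

The diatonic triads in Ab major are Ab, Bbm, Cm, Db, Eb, Fm, Gdim. Of the given chords, Db, Ab, Bbm and Eb are diatonic. But Abm (Ab–Cb–Eb) is foreign: the diatonic I on degree 1 is Ab, whereas Abm comes from Ab minor. It is labeled i. Gb (Gb–Bb–Db) is not: scale degree 7 in Ab major carries Gdim (vii°). In Ab minor the chord on that degree is Gb, so here it functions as bVII, borrowed from the parallel minor.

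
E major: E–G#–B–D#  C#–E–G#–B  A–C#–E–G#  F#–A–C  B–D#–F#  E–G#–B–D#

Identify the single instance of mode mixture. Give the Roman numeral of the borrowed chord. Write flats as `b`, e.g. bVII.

ii°

The diatonic triads in E major are E, F#m, G#m, A, B, C#m, D#dim. Of the given chords, E–G#–B–D# = Emaj7, C#–E–G#–B = C#m7, A–C#–E–G# = Amaj7 and B–D#–F# = B are diatonic. F#–A–C doesn't fit — on degree 2 E major would have F#m (ii). F#dim is the degree-2 chord of E minor, so it is the borrowed ii°.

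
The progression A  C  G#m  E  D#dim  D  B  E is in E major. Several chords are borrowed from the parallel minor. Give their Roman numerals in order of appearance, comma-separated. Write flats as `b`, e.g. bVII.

E major has the diatonic set E, F#m, G#m, A, B, C#m, D#dim. A, G#m, E, D#dim and B all belong to that set. But C (C–E–G) is foreign: the diatonic vi on degree 6 is C#m, whereas C comes from E minor. It is labeled bVI. But D (D–F#–A) is foreign: the diatonic vii° on degree 7 is D#dim, whereas D comes from E minor. It is labeled bVII.

bVI, bVII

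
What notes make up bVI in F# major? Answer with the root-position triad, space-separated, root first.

D F# A

The root of bVI is the lowered 6th degree: D# becomes D. Stacking thirds in F# minor on D gives D–F#–A.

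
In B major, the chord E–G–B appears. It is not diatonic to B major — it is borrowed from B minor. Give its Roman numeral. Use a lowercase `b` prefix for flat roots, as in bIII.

E is scale degree 4 in B major. E–G–B is a minor chord — the form found in B minor, not the diatonic IV (E). Borrowed into B major it is written iv.

iv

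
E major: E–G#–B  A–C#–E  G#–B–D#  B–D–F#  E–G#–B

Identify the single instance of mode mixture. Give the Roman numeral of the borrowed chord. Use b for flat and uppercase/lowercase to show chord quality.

E major has the diatonic set E, F#m, G#m, A, B, C#m, D#dim. E–G#–B = E, A–C#–E = A and G#–B–D# = G#m are all diatonic. B–D–F# is not: scale degree 5 in E major carries B (V). In E minor the chord on that degree is Bm, so here it functions as v, borrowed from the parallel minor.

v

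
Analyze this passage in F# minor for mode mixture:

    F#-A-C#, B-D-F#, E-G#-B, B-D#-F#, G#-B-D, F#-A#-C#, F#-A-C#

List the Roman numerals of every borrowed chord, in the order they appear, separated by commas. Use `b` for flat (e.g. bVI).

In F# minor (with V from harmonic minor) the diatonic chords are F#m, G#dim, A, Bm, C#, D, E. F#–A–C# = F#m, B–D–F# = Bm, E–G#–B = E and G#–B–D = G#dim are all diatonic. B–D#–F# doesn't fit — on degree 4 F# minor would have Bm (iv). B is the degree-4 chord of F# major, so it is the borrowed IV. F#–A#–C# doesn't fit — on degree 1 F# minor would have F#m (i). F# is the degree-1 chord of F# major, so it is the borrowed I.

IV, I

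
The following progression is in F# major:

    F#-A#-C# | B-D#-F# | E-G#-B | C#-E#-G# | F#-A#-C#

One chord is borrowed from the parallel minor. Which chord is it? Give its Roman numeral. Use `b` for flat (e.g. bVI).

bVII

F# major has the diatonic set F#, G#m, A#m, B, C#, D#m, E#dim. Of the given chords, F#–A#–C# = F#, B–D#–F# = B and C#–E#–G# = C# are diatonic. But E–G#–B is foreign: the diatonic vii° on degree 7 is E#dim, whereas E comes from F# minor. It is labeled bVII.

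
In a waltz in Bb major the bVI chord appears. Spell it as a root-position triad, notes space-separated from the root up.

The root of bVI is the lowered 6th degree: G becomes Gb. Stacking thirds in Bb minor on Gb gives Gb–Bb–Db.

Gb Bb Db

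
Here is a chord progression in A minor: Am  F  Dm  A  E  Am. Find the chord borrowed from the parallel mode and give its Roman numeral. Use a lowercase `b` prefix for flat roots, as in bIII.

The diatonic triads in A minor (with V from harmonic minor) are Am, Bdim, C, Dm, E, F, G. Am, F, Dm and E are all diatonic. But A (A–C#–E) is foreign: the diatonic i on degree 1 is Am, whereas A comes from A major. It is labeled I.

I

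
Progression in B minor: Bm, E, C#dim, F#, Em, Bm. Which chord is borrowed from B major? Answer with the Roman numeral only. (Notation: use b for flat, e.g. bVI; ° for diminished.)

B minor has the diatonic set Bm, C#dim, D, Em, F#, G, A (with V from harmonic minor). Bm, C#dim, F# and Em are all diatonic. But E (E–G#–B) is foreign: the diatonic iv on degree 4 is Em, whereas E comes from B major. It is labeled IV.

IV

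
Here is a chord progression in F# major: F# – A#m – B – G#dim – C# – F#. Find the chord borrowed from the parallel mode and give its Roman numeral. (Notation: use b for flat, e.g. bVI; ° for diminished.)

ii°

In F# major the diatonic chords are F#, G#m, A#m, B, C#, D#m, E#dim. F#, A#m, B and C# are all diatonic. G#dim (G#–B–D) is not: scale degree 2 in F# major carries G#m (ii). In F# minor the chord on that degree is G#dim, so here it functions as ii°, borrowed from the parallel minor.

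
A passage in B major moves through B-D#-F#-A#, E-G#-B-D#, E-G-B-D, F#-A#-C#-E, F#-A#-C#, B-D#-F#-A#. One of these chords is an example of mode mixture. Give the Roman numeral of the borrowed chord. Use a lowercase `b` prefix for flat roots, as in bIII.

The diatonic triads in B major are B, C#m, D#m, E, F#, G#m, A#dim. B–D#–F#–A# = Bmaj7, E–G#–B–D# = Emaj7, F#–A#–C#–E = F#7 and F#–A#–C# = F# are all diatonic. But E–G–B–D is foreign: the diatonic IV on degree 4 is E, whereas Em7 comes from B minor. It is labeled iv7.

iv7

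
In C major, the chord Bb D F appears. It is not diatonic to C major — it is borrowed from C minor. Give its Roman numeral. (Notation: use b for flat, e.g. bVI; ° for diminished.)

bVII

In C major scale degree 7 is B; Bb is its lowered form, from C minor. The diatonic chord on degree 7 would be Bdim (vii°), but Bb–D–F is the major chord from C minor. As a borrowed chord it is labeled bVII.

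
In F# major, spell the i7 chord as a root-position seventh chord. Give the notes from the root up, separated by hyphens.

F#-A-C#-E

The root, F#, is scale degree 1 — the same note in F# major and F# minor; only the chord quality changes. Stacking thirds in F# minor on F# gives F#–A–C#–E.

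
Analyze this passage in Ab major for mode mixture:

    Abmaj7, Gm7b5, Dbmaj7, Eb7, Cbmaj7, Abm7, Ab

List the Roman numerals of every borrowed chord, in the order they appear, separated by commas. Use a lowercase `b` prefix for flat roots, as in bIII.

bIIImaj7, i7

Ab major has the diatonic set Ab, Bbm, Cm, Db, Eb, Fm, Gdim. Abmaj7, Gm7b5, Dbmaj7, Eb7 and Ab are all diatonic. Cbmaj7 (Cb–Eb–Gb–Bb) is not: scale degree 3 in Ab major carries Cm (iii). In Ab minor the chord on that degree is Cbmaj7, so here it functions as bIIImaj7, borrowed from the parallel minor. Abm7 (Ab–Cb–Eb–Gb) doesn't fit — on degree 1 Ab major would have Ab (I). Abm7 is the degree-1 chord of Ab minor, so it is the borrowed i7.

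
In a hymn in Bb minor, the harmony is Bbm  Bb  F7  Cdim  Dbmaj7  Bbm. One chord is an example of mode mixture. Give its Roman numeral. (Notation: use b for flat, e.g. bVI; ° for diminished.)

I

The diatonic triads in Bb minor (with V from harmonic minor) are Bbm, Cdim, Db, Ebm, F, Gb, Ab. Of the given chords, Bbm, F7, Cdim and Dbmaj7 are diatonic. Bb (Bb–D–F) is not: scale degree 1 in Bb minor carries Bbm (i). In Bb major the chord on that degree is Bb, so here it functions as I, borrowed from the parallel major.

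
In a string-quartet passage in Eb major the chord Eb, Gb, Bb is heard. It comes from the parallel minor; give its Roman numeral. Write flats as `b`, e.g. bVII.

i

Eb is scale degree 1 in Eb major. Eb–Gb–Bb is a minor chord — the form found in Eb minor, not the diatonic I (Eb). Borrowed into Eb major it is written i.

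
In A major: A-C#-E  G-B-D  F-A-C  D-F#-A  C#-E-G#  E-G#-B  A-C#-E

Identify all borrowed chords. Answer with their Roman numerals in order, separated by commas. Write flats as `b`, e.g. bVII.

In A major the diatonic chords are A, Bm, C#m, D, E, F#m, G#dim. A–C#–E = A, D–F#–A = D, C#–E–G# = C#m and E–G#–B = E all belong to that set. G–B–D is not: scale degree 7 in A major carries G#dim (vii°). In A minor the chord on that degree is G, so here it functions as bVII, borrowed from the parallel minor. But F–A–C is foreign: the diatonic vi on degree 6 is F#m, whereas F comes from A minor. It is labeled bVI.

bVII, bVI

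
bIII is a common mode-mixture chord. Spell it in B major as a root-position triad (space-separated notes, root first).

The root of bIII is the lowered 3rd degree: D# becomes D. Building the major chord from the parallel minor on D: D–F#–A.

D F# A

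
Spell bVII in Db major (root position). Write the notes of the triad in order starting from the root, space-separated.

bVII is built on the lowered scale degree 7. In Db major degree 7 is C; lowered it becomes Cb. Stacking thirds in Db minor on Cb gives Cb–Eb–Gb.

Cb Eb Gb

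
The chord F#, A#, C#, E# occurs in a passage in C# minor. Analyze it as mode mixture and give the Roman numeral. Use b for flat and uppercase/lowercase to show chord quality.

IVmaj7

F# is scale degree 4 in C# minor. Diatonically C# minor has F#m (iv) on that degree; F#–A#–C#–E# is instead the major-seventh chord native to C# major, so it takes the label IVmaj7.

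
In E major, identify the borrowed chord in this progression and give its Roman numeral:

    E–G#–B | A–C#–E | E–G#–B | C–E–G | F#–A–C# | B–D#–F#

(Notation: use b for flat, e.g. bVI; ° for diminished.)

In E major the diatonic chords are E, F#m, G#m, A, B, C#m, D#dim. E–G#–B = E, A–C#–E = A, F#–A–C# = F#m and B–D#–F# = B all belong to that set. C–E–G doesn't fit — on degree 6 E major would have C#m (vi). C is the degree-6 chord of E minor, so it is the borrowed bVI.

bVI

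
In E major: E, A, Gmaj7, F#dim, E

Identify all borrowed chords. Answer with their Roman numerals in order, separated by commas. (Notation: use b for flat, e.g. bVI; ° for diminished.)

bIIImaj7, ii°

In E major the diatonic chords are E, F#m, G#m, A, B, C#m, D#dim. Of the given chords, E and A are diatonic. Gmaj7 (G–B–D–F#) is not: scale degree 3 in E major carries G#m (iii). In E minor the chord on that degree is Gmaj7, so here it functions as bIIImaj7, borrowed from the parallel minor. F#dim (F#–A–C) doesn't fit — on degree 2 E major would have F#m (ii). F#dim is the degree-2 chord of E minor, so it is the borrowed ii°.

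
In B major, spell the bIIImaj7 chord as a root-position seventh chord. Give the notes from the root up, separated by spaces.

bIIImaj7 is built on the lowered scale degree 3. In B major degree 3 is D#; lowered it becomes D. In B minor the chord on D is D–F#–A–C#.

D F# A C#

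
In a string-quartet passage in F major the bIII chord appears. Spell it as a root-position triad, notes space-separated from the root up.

Ab C Eb

The root of bIII is the lowered 3rd degree: A becomes Ab. In F minor the chord on Ab is Ab–C–Eb.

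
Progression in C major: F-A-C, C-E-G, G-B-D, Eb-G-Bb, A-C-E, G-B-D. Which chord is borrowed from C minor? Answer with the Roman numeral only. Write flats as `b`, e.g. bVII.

The diatonic triads in C major are C, Dm, Em, F, G, Am, Bdim. F–A–C = F, C–E–G = C, G–B–D = G and A–C–E = Am are all diatonic. Eb–G–Bb doesn't fit — on degree 3 C major would have Em (iii). Eb is the degree-3 chord of C minor, so it is the borrowed bIII.

bIII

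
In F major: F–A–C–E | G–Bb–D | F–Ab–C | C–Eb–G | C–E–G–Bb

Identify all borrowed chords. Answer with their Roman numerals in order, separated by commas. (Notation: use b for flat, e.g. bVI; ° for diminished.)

The diatonic triads in F major are F, Gm, Am, Bb, C, Dm, Edim. Of the given chords, F–A–C–E = Fmaj7, G–Bb–D = Gm and C–E–G–Bb = C7 are diatonic. F–Ab–C doesn't fit — on degree 1 F major would have F (I). Fm is the degree-1 chord of F minor, so it is the borrowed i. But C–Eb–G is foreign: the diatonic V on degree 5 is C, whereas Cm comes from F minor. It is labeled v.

i, v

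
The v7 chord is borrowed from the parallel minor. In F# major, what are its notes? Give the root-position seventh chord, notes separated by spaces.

C# E G# B

The root, C#, is scale degree 5 — the same note in F# major and F# minor; only the chord quality changes. Building the minor-seventh chord from the parallel minor on C#: C#–E–G#–B.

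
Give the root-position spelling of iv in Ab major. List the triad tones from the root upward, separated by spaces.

iv is built on scale degree 4, which is Db in both Ab major and its parallel. Building the minor chord from the parallel minor on Db: Db–Fb–Ab.

Db Fb Ab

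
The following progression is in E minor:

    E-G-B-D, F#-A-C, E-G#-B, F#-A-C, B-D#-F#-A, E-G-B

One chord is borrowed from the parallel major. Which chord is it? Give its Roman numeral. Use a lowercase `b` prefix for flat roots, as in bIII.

The diatonic triads in E minor (with V from harmonic minor) are Em, F#dim, G, Am, B, C, D. E–G–B–D = Em7, F#–A–C = F#dim, B–D#–F#–A = B7 and E–G–B = Em are all diatonic. E–G#–B is not: scale degree 1 in E minor carries Em (i). In E major the chord on that degree is E, so here it functions as I, borrowed from the parallel major.

I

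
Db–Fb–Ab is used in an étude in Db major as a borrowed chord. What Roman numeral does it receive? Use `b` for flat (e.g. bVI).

i

Db is scale degree 1 in Db major. Db–Fb–Ab is a minor chord — the form found in Db minor, not the diatonic I (Db). Borrowed into Db major it is written i.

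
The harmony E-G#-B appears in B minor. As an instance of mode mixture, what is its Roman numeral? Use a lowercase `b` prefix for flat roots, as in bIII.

IV

The root E is the diatonic 4th degree of B minor; the borrowing shows in the chord quality. E–G#–B is a major chord — the form found in B major, not the diatonic iv (Em). Borrowed into B minor it is written IV.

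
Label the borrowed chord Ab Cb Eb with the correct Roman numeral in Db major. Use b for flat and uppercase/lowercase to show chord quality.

The root Ab is the diatonic 5th degree of Db major; the borrowing shows in the chord quality. Diatonically Db major has Ab (V) on that degree; Ab–Cb–Eb is instead the minor chord native to Db minor, so it takes the label v.

v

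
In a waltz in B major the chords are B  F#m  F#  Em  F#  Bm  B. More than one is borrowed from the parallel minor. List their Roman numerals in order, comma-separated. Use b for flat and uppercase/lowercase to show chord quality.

The diatonic triads in B major are B, C#m, D#m, E, F#, G#m, A#dim. B and F# both belong to that set. But F#m (F#–A–C#) is foreign: the diatonic V on degree 5 is F#, whereas F#m comes from B minor. It is labeled v. Em (E–G–B) doesn't fit — on degree 4 B major would have E (IV). Em is the degree-4 chord of B minor, so it is the borrowed iv. Bm (B–D–F#) is not: scale degree 1 in B major carries B (I). In B minor the chord on that degree is Bm, so here it functions as i, borrowed from the parallel minor.

v, iv, i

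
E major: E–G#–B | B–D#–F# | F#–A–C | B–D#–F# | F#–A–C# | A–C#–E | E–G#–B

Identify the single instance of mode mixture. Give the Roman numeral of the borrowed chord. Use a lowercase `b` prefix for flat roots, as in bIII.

ii°

E major has the diatonic set E, F#m, G#m, A, B, C#m, D#dim. E–G#–B = E, B–D#–F# = B, F#–A–C# = F#m and A–C#–E = A are all diatonic. But F#–A–C is foreign: the diatonic ii on degree 2 is F#m, whereas F#dim comes from E minor. It is labeled ii°.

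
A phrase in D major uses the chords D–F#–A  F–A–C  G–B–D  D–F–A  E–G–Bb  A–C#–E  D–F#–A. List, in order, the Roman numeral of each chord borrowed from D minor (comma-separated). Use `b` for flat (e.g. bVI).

The diatonic triads in D major are D, Em, F#m, G, A, Bm, C#dim. Of the given chords, D–F#–A = D, G–B–D = G and A–C#–E = A are diatonic. F–A–C is not: scale degree 3 in D major carries F#m (iii). In D minor the chord on that degree is F, so here it functions as bIII, borrowed from the parallel minor. But D–F–A is foreign: the diatonic I on degree 1 is D, whereas Dm comes from D minor. It is labeled i. E–G–Bb doesn't fit — on degree 2 D major would have Em (ii). Edim is the degree-2 chord of D minor, so it is the borrowed ii°.

bIII, i, ii°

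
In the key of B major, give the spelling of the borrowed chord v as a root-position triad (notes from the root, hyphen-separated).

The root, F#, is scale degree 5 — the same note in B major and B minor; only the chord quality changes. In B minor the chord on F# is F#–A–C#.

F#-A-C#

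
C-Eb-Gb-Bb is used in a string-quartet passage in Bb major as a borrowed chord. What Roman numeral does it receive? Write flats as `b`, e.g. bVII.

The root C is the diatonic 2nd degree of Bb major; the borrowing shows in the chord quality. The diatonic chord on degree 2 would be Cm (ii), but C–Eb–Gb–Bb is the half-diminished-seventh chord from Bb minor. As a borrowed chord it is labeled iiø7.

iiø7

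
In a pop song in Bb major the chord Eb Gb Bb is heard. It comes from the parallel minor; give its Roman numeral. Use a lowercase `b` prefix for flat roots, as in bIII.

iv

The root Eb is the diatonic 4th degree of Bb major; the borrowing shows in the chord quality. Eb–Gb–Bb is a minor chord — the form found in Bb minor, not the diatonic IV (Eb). Borrowed into Bb major it is written iv.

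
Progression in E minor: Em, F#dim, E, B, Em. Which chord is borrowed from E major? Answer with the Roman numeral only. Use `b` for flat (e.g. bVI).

I

The diatonic triads in E minor (with V from harmonic minor) are Em, F#dim, G, Am, B, C, D. Em, F#dim and B are all diatonic. But E (E–G#–B) is foreign: the diatonic i on degree 1 is Em, whereas E comes from E major. It is labeled I.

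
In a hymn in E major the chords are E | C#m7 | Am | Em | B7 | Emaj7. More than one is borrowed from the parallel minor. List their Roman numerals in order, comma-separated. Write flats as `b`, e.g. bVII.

In E major the diatonic chords are E, F#m, G#m, A, B, C#m, D#dim. Of the given chords, E, C#m7, B7 and Emaj7 are diatonic. Am (A–C–E) is not: scale degree 4 in E major carries A (IV). In E minor the chord on that degree is Am, so here it functions as iv, borrowed from the parallel minor. Em (E–G–B) is not: scale degree 1 in E major carries E (I). In E minor the chord on that degree is Em, so here it functions as i, borrowed from the parallel minor.

iv, i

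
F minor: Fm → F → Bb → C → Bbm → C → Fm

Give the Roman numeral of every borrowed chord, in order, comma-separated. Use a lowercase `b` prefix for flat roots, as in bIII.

The diatonic triads in F minor (with V from harmonic minor) are Fm, Gdim, Ab, Bbm, C, Db, Eb. Fm, C and Bbm are all diatonic. But F (F–A–C) is foreign: the diatonic i on degree 1 is Fm, whereas F comes from F major. It is labeled I. But Bb (Bb–D–F) is foreign: the diatonic iv on degree 4 is Bbm, whereas Bb comes from F major. It is labeled IV.

I, IV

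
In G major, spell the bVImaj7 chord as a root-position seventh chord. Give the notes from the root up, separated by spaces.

bVImaj7 is built on the lowered scale degree 6. In G major degree 6 is E; lowered it becomes Eb. Stacking thirds in G minor on Eb gives Eb–G–Bb–D.

Eb G Bb D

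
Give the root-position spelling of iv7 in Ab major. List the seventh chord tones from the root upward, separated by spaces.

Db Fb Ab Cb

iv7 is built on scale degree 4, which is Db in both Ab major and its parallel. Stacking thirds in Ab minor on Db gives Db–Fb–Ab–Cb.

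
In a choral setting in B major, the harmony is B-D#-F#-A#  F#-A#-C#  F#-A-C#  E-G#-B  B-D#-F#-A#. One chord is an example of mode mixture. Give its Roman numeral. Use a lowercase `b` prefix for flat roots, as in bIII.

v

In B major the diatonic chords are B, C#m, D#m, E, F#, G#m, A#dim. B–D#–F#–A# = Bmaj7, F#–A#–C# = F# and E–G#–B = E all belong to that set. F#–A–C# doesn't fit — on degree 5 B major would have F# (V). F#m is the degree-5 chord of B minor, so it is the borrowed v.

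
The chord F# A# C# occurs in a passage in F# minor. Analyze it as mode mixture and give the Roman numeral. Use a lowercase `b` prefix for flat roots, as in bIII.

I

The root F# is the diatonic 1st degree of F# minor; the borrowing shows in the chord quality. Diatonically F# minor has F#m (i) on that degree; F#–A#–C# is instead the major chord native to F# major, so it takes the label I.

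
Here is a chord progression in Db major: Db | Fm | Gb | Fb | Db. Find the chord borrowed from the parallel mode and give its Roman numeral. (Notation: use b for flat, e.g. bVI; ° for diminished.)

Db major has the diatonic set Db, Ebm, Fm, Gb, Ab, Bbm, Cdim. Db, Fm and Gb are all diatonic. Fb (Fb–Ab–Cb) doesn't fit — on degree 3 Db major would have Fm (iii). Fb is the degree-3 chord of Db minor, so it is the borrowed bIII.

bIII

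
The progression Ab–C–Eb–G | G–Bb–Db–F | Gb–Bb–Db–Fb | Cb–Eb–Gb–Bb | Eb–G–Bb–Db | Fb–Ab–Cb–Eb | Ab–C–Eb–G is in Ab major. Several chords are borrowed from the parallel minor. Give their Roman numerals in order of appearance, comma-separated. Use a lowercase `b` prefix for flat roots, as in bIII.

In Ab major the diatonic chords are Ab, Bbm, Cm, Db, Eb, Fm, Gdim. Of the given chords, Ab–C–Eb–G = Abmaj7, G–Bb–Db–F = Gm7b5 and Eb–G–Bb–Db = Eb7 are diatonic. But Gb–Bb–Db–Fb is foreign: the diatonic vii° on degree 7 is Gdim, whereas Gb7 comes from Ab minor. It is labeled bVII7. Cb–Eb–Gb–Bb is not: scale degree 3 in Ab major carries Cm (iii). In Ab minor the chord on that degree is Cbmaj7, so here it functions as bIIImaj7, borrowed from the parallel minor. But Fb–Ab–Cb–Eb is foreign: the diatonic vi on degree 6 is Fm, whereas Fbmaj7 comes from Ab minor. It is labeled bVImaj7.

bVII7, bIIImaj7, bVImaj7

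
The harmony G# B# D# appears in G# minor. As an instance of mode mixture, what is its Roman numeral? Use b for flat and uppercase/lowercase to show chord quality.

The root G# is the diatonic 1st degree of G# minor; the borrowing shows in the chord quality. Diatonically G# minor has G#m (i) on that degree; G#–B#–D# is instead the major chord native to G# major, so it takes the label I.

I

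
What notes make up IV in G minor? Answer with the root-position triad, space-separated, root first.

C E G

IV is built on scale degree 4, which is C in both G minor and its parallel. In G major the chord on C is C–E–G.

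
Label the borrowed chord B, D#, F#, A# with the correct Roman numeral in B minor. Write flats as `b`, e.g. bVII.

Imaj7

B is scale degree 1 in B minor. Diatonically B minor has Bm (i) on that degree; B–D#–F#–A# is instead the major-seventh chord native to B major, so it takes the label Imaj7.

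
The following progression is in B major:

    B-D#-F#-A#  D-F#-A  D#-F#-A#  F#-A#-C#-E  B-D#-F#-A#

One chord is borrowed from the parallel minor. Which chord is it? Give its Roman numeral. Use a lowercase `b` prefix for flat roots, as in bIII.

In B major the diatonic chords are B, C#m, D#m, E, F#, G#m, A#dim. B–D#–F#–A# = Bmaj7, D#–F#–A# = D#m and F#–A#–C#–E = F#7 are all diatonic. D–F#–A doesn't fit — on degree 3 B major would have D#m (iii). D is the degree-3 chord of B minor, so it is the borrowed bIII.

bIII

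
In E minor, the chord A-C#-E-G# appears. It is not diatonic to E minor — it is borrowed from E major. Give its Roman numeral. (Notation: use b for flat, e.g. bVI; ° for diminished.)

IVmaj7

A is scale degree 4 in E minor. The diatonic chord on degree 4 would be Am (iv), but A–C#–E–G# is the major-seventh chord from E major. As a borrowed chord it is labeled IVmaj7.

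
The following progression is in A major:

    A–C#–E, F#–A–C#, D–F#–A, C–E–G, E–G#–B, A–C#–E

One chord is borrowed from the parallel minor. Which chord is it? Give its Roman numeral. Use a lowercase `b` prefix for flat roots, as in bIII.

The diatonic triads in A major are A, Bm, C#m, D, E, F#m, G#dim. A–C#–E = A, F#–A–C# = F#m, D–F#–A = D and E–G#–B = E all belong to that set. C–E–G is not: scale degree 3 in A major carries C#m (iii). In A minor the chord on that degree is C, so here it functions as bIII, borrowed from the parallel minor.

bIII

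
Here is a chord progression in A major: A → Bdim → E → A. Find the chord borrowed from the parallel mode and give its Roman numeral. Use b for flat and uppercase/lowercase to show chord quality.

A major has the diatonic set A, Bm, C#m, D, E, F#m, G#dim. A and E are both diatonic. Bdim (B–D–F) is not: scale degree 2 in A major carries Bm (ii). In A minor the chord on that degree is Bdim, so here it functions as ii°, borrowed from the parallel minor.

ii°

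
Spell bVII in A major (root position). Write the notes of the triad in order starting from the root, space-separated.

G B D

The root of bVII is the lowered 7th degree: G# becomes G. Stacking thirds in A minor on G gives G–B–D.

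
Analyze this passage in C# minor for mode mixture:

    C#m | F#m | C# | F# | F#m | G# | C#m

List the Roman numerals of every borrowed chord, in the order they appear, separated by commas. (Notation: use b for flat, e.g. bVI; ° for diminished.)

I, IV

The diatonic triads in C# minor (with V from harmonic minor) are C#m, D#dim, E, F#m, G#, A, B. C#m, F#m and G# are all diatonic. But C# (C#–E#–G#) is foreign: the diatonic i on degree 1 is C#m, whereas C# comes from C# major. It is labeled I. F# (F#–A#–C#) doesn't fit — on degree 4 C# minor would have F#m (iv). F# is the degree-4 chord of C# major, so it is the borrowed IV.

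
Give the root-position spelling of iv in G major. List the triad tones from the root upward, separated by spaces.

C Eb G

The root, C, is scale degree 4 — the same note in G major and G minor; only the chord quality changes. Stacking thirds in G minor on C gives C–Eb–G.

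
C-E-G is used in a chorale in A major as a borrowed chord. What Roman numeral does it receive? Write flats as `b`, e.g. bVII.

C is the lowered form of scale degree 3 in A major (the diatonic degree 3 is C#). The diatonic chord on degree 3 would be C#m (iii), but C–E–G is the major chord from A minor. As a borrowed chord it is labeled bIII.

bIII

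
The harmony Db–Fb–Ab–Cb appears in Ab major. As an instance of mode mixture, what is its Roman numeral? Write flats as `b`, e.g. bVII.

Db is scale degree 4 in Ab major. Diatonically Ab major has Db (IV) on that degree; Db–Fb–Ab–Cb is instead the minor-seventh chord native to Ab minor, so it takes the label iv7.

iv7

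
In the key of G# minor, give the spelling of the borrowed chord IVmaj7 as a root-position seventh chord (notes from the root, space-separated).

The root, C#, is scale degree 4 — the same note in G# minor and G# major; only the chord quality changes. Stacking thirds in G# major on C# gives C#–E#–G#–B#.

C# E# G# B#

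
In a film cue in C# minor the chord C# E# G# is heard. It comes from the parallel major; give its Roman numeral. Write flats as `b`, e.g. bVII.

The root C# is the diatonic 1st degree of C# minor; the borrowing shows in the chord quality. The diatonic chord on degree 1 would be C#m (i), but C#–E#–G# is the major chord from C# major. As a borrowed chord it is labeled I.

I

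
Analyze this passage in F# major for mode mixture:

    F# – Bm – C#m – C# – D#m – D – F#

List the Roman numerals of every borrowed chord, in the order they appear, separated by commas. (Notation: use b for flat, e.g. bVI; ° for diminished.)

F# major has the diatonic set F#, G#m, A#m, B, C#, D#m, E#dim. Of the given chords, F#, C# and D#m are diatonic. But Bm (B–D–F#) is foreign: the diatonic IV on degree 4 is B, whereas Bm comes from F# minor. It is labeled iv. C#m (C#–E–G#) is not: scale degree 5 in F# major carries C# (V). In F# minor the chord on that degree is C#m, so here it functions as v, borrowed from the parallel minor. But D (D–F#–A) is foreign: the diatonic vi on degree 6 is D#m, whereas D comes from F# minor. It is labeled bVI.

iv, v, bVI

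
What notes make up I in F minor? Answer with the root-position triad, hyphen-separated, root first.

I is built on scale degree 1, which is F in both F minor and its parallel. In F major the chord on F is F–A–C.

F-A-C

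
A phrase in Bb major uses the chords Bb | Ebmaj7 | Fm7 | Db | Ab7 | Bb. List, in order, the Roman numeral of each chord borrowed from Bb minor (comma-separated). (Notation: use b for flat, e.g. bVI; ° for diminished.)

v7, bIII, bVII7

The diatonic triads in Bb major are Bb, Cm, Dm, Eb, F, Gm, Adim. Of the given chords, Bb and Ebmaj7 are diatonic. Fm7 (F–Ab–C–Eb) doesn't fit — on degree 5 Bb major would have F (V). Fm7 is the degree-5 chord of Bb minor, so it is the borrowed v7. Db (Db–F–Ab) doesn't fit — on degree 3 Bb major would have Dm (iii). Db is the degree-3 chord of Bb minor, so it is the borrowed bIII. But Ab7 (Ab–C–Eb–Gb) is foreign: the diatonic vii° on degree 7 is Adim, whereas Ab7 comes from Bb minor. It is labeled bVII7.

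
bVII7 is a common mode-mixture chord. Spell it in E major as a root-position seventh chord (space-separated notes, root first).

Scale degree 7 in E major is D#. bVII7 uses the lowered form, D, taken from E minor. Stacking thirds in E minor on D gives D–F#–A–C.

D F# A C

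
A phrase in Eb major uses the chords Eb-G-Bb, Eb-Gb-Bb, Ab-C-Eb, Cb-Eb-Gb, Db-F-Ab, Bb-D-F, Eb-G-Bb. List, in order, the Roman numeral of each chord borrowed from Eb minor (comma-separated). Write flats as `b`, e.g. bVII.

i, bVI, bVII

The diatonic triads in Eb major are Eb, Fm, Gm, Ab, Bb, Cm, Ddim. Eb–G–Bb = Eb, Ab–C–Eb = Ab and Bb–D–F = Bb all belong to that set. Eb–Gb–Bb doesn't fit — on degree 1 Eb major would have Eb (I). Ebm is the degree-1 chord of Eb minor, so it is the borrowed i. Cb–Eb–Gb is not: scale degree 6 in Eb major carries Cm (vi). In Eb minor the chord on that degree is Cb, so here it functions as bVI, borrowed from the parallel minor. But Db–F–Ab is foreign: the diatonic vii° on degree 7 is Ddim, whereas Db comes from Eb minor. It is labeled bVII.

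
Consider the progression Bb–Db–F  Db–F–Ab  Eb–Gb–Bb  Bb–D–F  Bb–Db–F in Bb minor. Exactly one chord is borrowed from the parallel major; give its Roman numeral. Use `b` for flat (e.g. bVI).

I

The diatonic triads in Bb minor (with V from harmonic minor) are Bbm, Cdim, Db, Ebm, F, Gb, Ab. Of the given chords, Bb–Db–F = Bbm, Db–F–Ab = Db and Eb–Gb–Bb = Ebm are diatonic. But Bb–D–F is foreign: the diatonic i on degree 1 is Bbm, whereas Bb comes from Bb major. It is labeled I.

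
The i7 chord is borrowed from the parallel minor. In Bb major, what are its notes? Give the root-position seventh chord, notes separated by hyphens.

Bb-Db-F-Ab

The root, Bb, is scale degree 1 — the same note in Bb major and Bb minor; only the chord quality changes. Stacking thirds in Bb minor on Bb gives Bb–Db–F–Ab.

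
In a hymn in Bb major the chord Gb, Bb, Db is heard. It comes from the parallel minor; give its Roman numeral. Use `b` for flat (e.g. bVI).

Gb is the lowered form of scale degree 6 in Bb major (the diatonic degree 6 is G). Diatonically Bb major has Gm (vi) on that degree; Gb–Bb–Db is instead the major chord native to Bb minor, so it takes the label bVI.

bVI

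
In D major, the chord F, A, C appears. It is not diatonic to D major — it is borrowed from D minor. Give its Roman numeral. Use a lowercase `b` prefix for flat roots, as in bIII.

bIII

In D major scale degree 3 is F#; F is its lowered form, from D minor. F–A–C is a major chord — the form found in D minor, not the diatonic iii (F#m). Borrowed into D major it is written bIII.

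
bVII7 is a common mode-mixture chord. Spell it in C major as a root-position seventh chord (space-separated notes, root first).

Bb D F Ab

Scale degree 7 in C major is B. bVII7 uses the lowered form, Bb, taken from C minor. Building the dominant-seventh chord from the parallel minor on Bb: Bb–D–F–Ab.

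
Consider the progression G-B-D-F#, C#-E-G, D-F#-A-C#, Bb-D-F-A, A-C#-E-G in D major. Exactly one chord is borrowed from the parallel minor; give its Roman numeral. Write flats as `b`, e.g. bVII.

In D major the diatonic chords are D, Em, F#m, G, A, Bm, C#dim. G–B–D–F# = Gmaj7, C#–E–G = C#dim, D–F#–A–C# = Dmaj7 and A–C#–E–G = A7 all belong to that set. But Bb–D–F–A is foreign: the diatonic vi on degree 6 is Bm, whereas Bbmaj7 comes from D minor. It is labeled bVImaj7.

bVImaj7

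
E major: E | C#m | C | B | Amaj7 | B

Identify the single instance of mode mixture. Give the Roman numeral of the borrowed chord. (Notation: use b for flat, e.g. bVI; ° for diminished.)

The diatonic triads in E major are E, F#m, G#m, A, B, C#m, D#dim. E, C#m, B and Amaj7 all belong to that set. But C (C–E–G) is foreign: the diatonic vi on degree 6 is C#m, whereas C comes from E minor. It is labeled bVI.

bVI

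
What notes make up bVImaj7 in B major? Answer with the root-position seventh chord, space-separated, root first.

Scale degree 6 in B major is G#. bVImaj7 uses the lowered form, G, taken from B minor. Building the major-seventh chord from the parallel minor on G: G–B–D–F#.

G B D F#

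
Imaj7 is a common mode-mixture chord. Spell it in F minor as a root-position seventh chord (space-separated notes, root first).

Imaj7 is built on scale degree 1, which is F in both F minor and its parallel. Building the major-seventh chord from the parallel major on F: F–A–C–E.

F A C E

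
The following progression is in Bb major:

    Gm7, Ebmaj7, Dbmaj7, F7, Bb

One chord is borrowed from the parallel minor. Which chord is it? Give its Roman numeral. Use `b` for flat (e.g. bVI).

In Bb major the diatonic chords are Bb, Cm, Dm, Eb, F, Gm, Adim. Of the given chords, Gm7, Ebmaj7, F7 and Bb are diatonic. Dbmaj7 (Db–F–Ab–C) is not: scale degree 3 in Bb major carries Dm (iii). In Bb minor the chord on that degree is Dbmaj7, so here it functions as bIIImaj7, borrowed from the parallel minor.

bIIImaj7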